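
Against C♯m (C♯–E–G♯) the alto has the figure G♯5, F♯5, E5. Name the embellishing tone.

F♯5 is a passing tone.

The harmony at that moment is C♯ minor triad (C♯, E, G♯); F♯5 is not a chord tone.
It is approached by step down from G♯5 and left by step down to E5.
Step in, step out in the same direction — a passing tone.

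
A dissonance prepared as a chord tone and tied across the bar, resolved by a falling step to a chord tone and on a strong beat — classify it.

Approach: by preparation — the pitch is first a chord tone, then held (tied or repeated) while the harmony changes under it. Departure: down by step. Metric position: strong.
A prepared dissonance that resolves downward by step — a suspension. (The same figure resolving upward would be a retardation.)

Suspension.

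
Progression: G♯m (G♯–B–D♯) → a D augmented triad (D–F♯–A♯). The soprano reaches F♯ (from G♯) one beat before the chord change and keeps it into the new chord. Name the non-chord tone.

F♯ is an anticipation.

The harmony at that moment is G♯ minor triad (G♯, B, D♯); F♯ is not a chord tone.
It is approached by step down from G♯ and then sustained as the same pitch into the next harmony.
Arriving early and becoming a chord tone when the harmony changes — an anticipation.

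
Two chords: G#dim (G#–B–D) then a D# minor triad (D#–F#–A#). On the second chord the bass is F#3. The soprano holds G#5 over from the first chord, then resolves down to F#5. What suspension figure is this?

At the second chord the bass is F#3. The suspended G#5 lies a ninth above the bass; after resolving down by step to F#5, the interval above the bass becomes an octave.
Suspension figures are named by those two intervals: 9–8.

9–8 suspension.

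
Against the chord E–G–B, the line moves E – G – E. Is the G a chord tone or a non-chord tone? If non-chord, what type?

Chord tone (the third of E minor triad).

E minor triad contains E, G, B; G is the third, so it is a chord tone.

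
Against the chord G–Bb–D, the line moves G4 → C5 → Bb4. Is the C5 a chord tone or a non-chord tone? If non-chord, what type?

The harmony at that moment is G minor triad (G, Bb, D); C5 is not a chord tone.
It is approached by leap up from G4 and left by step down to Bb4.
Leap in, step out — an appoggiatura.

Non-chord tone — an appoggiatura.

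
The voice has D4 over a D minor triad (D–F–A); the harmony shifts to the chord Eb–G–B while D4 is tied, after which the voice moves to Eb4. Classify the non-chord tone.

The harmony at that moment is Eb augmented triad (Eb, G, B); D4 is not a chord tone.
It is held over (the same pitch as the preceding D4) and left by step up to Eb4.
Held over from the previous chord and resolving up by step — a retardation.

D4 is a retardation.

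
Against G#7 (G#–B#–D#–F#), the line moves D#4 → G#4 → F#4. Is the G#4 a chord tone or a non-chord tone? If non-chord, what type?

G# dominant seventh chord contains G#, B#, D#, F#; G# is the root, so it is a chord tone.

Chord tone (the root of G# dominant seventh chord).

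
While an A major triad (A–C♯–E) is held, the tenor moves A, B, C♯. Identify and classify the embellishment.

The harmony at that moment is A major triad (A, C♯, E); B is not a chord tone.
It is approached by step up from A and left by step up to C♯.
Step in, step out in the same direction — a passing tone.

B is a passing tone.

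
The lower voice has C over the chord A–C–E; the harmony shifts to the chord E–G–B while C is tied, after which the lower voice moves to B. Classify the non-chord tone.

C is a suspension.

The harmony at that moment is E minor triad (E, G, B); C is not a chord tone.
It is held over (the same pitch as the preceding C) and left by step down to B.
Held over from the previous chord and resolving down by step — a suspension.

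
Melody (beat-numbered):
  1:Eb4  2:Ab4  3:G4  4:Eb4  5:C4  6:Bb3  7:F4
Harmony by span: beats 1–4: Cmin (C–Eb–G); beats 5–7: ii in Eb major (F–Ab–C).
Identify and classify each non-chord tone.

Ab4 (beat 2) — appoggiatura; Bb3 (beat 6) — escape tone.

The harmony at that moment is C minor triad (C, Eb, G); Ab4 is not a chord tone.
It is approached by leap up from Eb4 and left by step down to G4.
Leap in, step out — an appoggiatura.
The harmony at that moment is F minor triad (F, Ab, C); Bb3 is not a chord tone.
It is approached by step down from C4 and left by leap up to F4.
Step in, leap out — an escape tone.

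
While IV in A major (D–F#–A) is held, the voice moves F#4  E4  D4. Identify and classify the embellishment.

E4 is a passing tone.

The harmony at that moment is D major triad (D, F#, A); E4 is not a chord tone.
It is approached by step down from F#4 and left by step down to D4.
Step in, step out in the same direction — a passing tone.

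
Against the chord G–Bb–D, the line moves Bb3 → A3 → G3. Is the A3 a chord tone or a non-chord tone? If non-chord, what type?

Non-chord tone — a passing tone.

The harmony at that moment is G minor triad (G, Bb, D); A3 is not a chord tone.
It is approached by step down from Bb3 and left by step down to G3.
Step in, step out in the same direction — a passing tone.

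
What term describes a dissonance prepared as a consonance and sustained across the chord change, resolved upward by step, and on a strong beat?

Approach: by preparation — the pitch is first a chord tone, then held (tied or repeated) while the harmony changes under it. Departure: up by step. Metric position: strong.
A prepared dissonance that resolves upward by step — a retardation. (The same figure resolving downward would be a suspension.)

Retardation.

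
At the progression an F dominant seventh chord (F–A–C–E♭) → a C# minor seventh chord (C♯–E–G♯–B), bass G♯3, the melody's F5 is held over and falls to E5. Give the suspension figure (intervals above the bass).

At the second chord the bass is G♯3. The suspended F5 lies a seventh above the bass; after resolving down by step to E5, the interval above the bass becomes a sixth.
Suspension figures are named by those two intervals: 7–6.

7–6 suspension.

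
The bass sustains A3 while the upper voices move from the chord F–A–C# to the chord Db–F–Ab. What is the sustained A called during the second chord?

Pedal tone (pedal point).

The harmony at that moment is Db major triad (Db, F, Ab); A3 is not a chord tone.
It is held over (the same pitch as the preceding A3) and then sustained as the same pitch into the next harmony.
Sustained through a change of harmony — a pedal tone.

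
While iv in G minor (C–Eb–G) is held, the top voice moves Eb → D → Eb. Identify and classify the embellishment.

The harmony at that moment is C minor triad (C, Eb, G); D is not a chord tone.
It is approached by step down from Eb and left by step up to Eb.
Step away and step back to the same note — a neighbor tone (lower neighbor).

D is a neighbor tone.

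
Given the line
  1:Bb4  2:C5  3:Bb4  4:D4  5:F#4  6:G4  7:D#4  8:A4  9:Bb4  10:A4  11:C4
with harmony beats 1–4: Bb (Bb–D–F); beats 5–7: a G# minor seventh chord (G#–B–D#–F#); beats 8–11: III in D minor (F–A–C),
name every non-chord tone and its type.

C5 (beat 2) — neighbor tone; G4 (beat 6) — escape tone; Bb4 (beat 9) — neighbor tone.

The harmony at that moment is Bb major triad (Bb, D, F); C5 is not a chord tone.
It is approached by step up from Bb4 and left by step down to Bb4.
Step away and step back to the same note — a neighbor tone (upper neighbor).
The harmony at that moment is G# minor seventh chord (G#, B, D#, F#); G4 is not a chord tone.
It is approached by step up from F#4 and left by leap down to D#4.
Step in, leap out — an escape tone.
The harmony at that moment is F major triad (F, A, C); Bb4 is not a chord tone.
It is approached by step up from A4 and left by step down to A4.
Step away and step back to the same note — a neighbor tone (upper neighbor).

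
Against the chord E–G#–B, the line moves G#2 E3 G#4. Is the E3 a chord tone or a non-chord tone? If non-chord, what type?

E major triad contains E, G#, B; E is the root, so it is a chord tone.

Chord tone (the root of E major triad).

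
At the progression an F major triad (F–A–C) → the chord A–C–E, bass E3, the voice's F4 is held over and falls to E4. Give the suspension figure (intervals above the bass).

At the second chord the bass is E3. The suspended F4 lies a ninth above the bass; after resolving down by step to E4, the interval above the bass becomes an octave.
Suspension figures are named by those two intervals: 9–8.

9–8 suspension.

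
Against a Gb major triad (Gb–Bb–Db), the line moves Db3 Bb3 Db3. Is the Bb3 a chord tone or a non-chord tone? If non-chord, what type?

Chord tone (the third of Gb major triad).

Gb major triad contains Gb, Bb, Db; Bb is the third, so it is a chord tone.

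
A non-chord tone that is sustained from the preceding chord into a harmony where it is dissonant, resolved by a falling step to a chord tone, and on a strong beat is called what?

Suspension.

Approach: by preparation — the pitch is first a chord tone, then held (tied or repeated) while the harmony changes under it. Departure: down by step. Metric position: strong.
A prepared dissonance that resolves downward by step — a suspension. (The same figure resolving upward would be a retardation.)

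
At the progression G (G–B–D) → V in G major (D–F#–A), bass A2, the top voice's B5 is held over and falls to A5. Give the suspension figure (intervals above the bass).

At the second chord the bass is A2. The suspended B5 lies a ninth above the bass; after resolving down by step to A5, the interval above the bass becomes an octave.
Suspension figures are named by those two intervals: 9–8.

9–8 suspension.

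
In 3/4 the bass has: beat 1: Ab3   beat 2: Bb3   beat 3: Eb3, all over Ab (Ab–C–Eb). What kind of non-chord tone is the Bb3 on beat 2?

The harmony at that moment is Ab major triad (Ab, C, Eb); Bb3 is not a chord tone.
It is approached by step up from Ab3 and left by leap down to Eb3.
Step in, leap out, on a weak beat — an escape tone.

Escape tone.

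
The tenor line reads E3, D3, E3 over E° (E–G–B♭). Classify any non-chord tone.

The harmony at that moment is E diminished triad (E, G, B♭); D3 is not a chord tone.
It is approached by step down from E3 and left by step up to E3.
Step away and step back to the same note — a neighbor tone (lower neighbor).

D3 is a neighbor tone.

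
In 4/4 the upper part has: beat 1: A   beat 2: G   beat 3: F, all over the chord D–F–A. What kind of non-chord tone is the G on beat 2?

Passing tone.

The harmony at that moment is D minor triad (D, F, A); G is not a chord tone.
It is approached by step down from A and left by step down to F.
Step in, step out in the same direction — a passing tone.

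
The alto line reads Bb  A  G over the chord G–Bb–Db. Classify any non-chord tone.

The harmony at that moment is G diminished triad (G, Bb, Db); A is not a chord tone.
It is approached by step down from Bb and left by step down to G.
Step in, step out in the same direction — a passing tone.

A is a passing tone.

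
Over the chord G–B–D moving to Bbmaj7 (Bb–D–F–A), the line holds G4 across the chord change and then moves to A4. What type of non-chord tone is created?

G4 is a retardation.

The harmony at that moment is Bb major seventh chord (Bb, D, F, A); G4 is not a chord tone.
It is held over (the same pitch as the preceding G4) and left by step up to A4.
Held over from the previous chord and resolving up by step — a retardation.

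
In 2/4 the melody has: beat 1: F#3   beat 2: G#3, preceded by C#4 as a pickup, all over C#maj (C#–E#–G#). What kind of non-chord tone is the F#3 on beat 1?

The harmony at that moment is C# major triad (C#, E#, G#); F#3 is not a chord tone.
It is approached by leap down from C#4 and left by step up to G#3.
Leap in, step out, metrically accented — an appoggiatura.

Appoggiatura.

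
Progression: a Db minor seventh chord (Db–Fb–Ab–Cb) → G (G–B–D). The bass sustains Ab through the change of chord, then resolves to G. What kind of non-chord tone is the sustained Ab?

Ab is a suspension.

The harmony at that moment is G major triad (G, B, D); Ab is not a chord tone.
It is held over (the same pitch as the preceding Ab) and left by step down to G.
Held over from the previous chord and resolving down by step — a suspension.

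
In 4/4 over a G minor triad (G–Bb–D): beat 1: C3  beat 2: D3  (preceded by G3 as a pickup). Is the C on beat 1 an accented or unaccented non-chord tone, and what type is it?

The harmony at that moment is G minor triad (G, Bb, D); C3 is not a chord tone.
It is approached by leap down from G3 and left by step up to D3.
Leap in, step out — an appoggiatura.
It falls on the downbeat, so it is accented.

Accented appoggiatura.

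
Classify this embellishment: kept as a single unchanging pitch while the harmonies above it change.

Pedal tone.

Approach: none. Departure: none — a single pitch is sustained while the chords change around it, passing through harmonies that do not contain it.
No melodic motion at all; the dissonance is created entirely by the moving harmonies against the stationary note — a pedal tone (pedal point).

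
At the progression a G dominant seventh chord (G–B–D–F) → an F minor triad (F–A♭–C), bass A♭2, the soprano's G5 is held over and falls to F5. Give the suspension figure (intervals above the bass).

At the second chord the bass is A♭2. The suspended G5 lies a seventh above the bass; after resolving down by step to F5, the interval above the bass becomes a sixth.
Suspension figures are named by those two intervals: 7–6.

7–6 suspension.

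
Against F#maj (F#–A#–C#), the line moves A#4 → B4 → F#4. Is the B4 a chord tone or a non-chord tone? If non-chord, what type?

Non-chord tone — an escape tone.

The harmony at that moment is F# major triad (F#, A#, C#); B4 is not a chord tone.
It is approached by step up from A#4 and left by leap down to F#4.
Step in, leap out — an escape tone.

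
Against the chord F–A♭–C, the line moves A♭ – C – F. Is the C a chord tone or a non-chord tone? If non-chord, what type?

Chord tone (the fifth of F minor triad).

F minor triad contains F, A♭, C; C is the fifth, so it is a chord tone.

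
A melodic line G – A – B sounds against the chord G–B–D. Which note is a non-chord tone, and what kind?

A is a passing tone.

The harmony at that moment is G major triad (G, B, D); A is not a chord tone.
It is approached by step up from G and left by step up to B.
Step in, step out in the same direction — a passing tone.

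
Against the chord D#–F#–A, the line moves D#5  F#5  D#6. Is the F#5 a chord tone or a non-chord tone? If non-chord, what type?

D# diminished triad contains D#, F#, A; F# is the third, so it is a chord tone.

Chord tone (the third of D# diminished triad).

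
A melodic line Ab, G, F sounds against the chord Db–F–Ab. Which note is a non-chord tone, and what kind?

G is a passing tone.

The harmony at that moment is Db major triad (Db, F, Ab); G is not a chord tone.
It is approached by step down from Ab and left by step down to F.
Step in, step out in the same direction — a passing tone.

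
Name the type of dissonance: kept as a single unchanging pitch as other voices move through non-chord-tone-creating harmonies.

Approach: none. Departure: none — a single pitch is sustained while the chords change around it, passing through harmonies that do not contain it.
No melodic motion at all; the dissonance is created entirely by the moving harmonies against the stationary note — a pedal tone (pedal point).

Pedal tone.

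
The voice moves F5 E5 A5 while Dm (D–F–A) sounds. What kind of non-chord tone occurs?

E5 is an escape tone.

The harmony at that moment is D minor triad (D, F, A); E5 is not a chord tone.
It is approached by step down from F5 and left by leap up to A5.
Step in, leap out — an escape tone.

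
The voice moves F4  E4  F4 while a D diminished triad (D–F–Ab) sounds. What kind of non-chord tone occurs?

E4 is a neighbor tone.

The harmony at that moment is D diminished triad (D, F, Ab); E4 is not a chord tone.
It is approached by step down from F4 and left by step up to F4.
Step away and step back to the same note — a neighbor tone (lower neighbor).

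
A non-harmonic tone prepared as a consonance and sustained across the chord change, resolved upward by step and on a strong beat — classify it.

Retardation.

Approach: by preparation — the pitch is first a chord tone, then held (tied or repeated) while the harmony changes under it. Departure: up by step. Metric position: strong.
A prepared dissonance that resolves upward by step — a retardation. (The same figure resolving downward would be a suspension.)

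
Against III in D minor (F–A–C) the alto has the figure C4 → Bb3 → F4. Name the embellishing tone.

The harmony at that moment is F major triad (F, A, C); Bb3 is not a chord tone.
It is approached by step down from C4 and left by leap up to F4.
Step in, leap out — an escape tone.

Bb3 is an escape tone.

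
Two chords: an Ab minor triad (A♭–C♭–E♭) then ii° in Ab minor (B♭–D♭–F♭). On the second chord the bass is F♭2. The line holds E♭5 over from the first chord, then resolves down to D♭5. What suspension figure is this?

7–6 suspension.

At the second chord the bass is F♭2. The suspended E♭5 lies a seventh above the bass; after resolving down by step to D♭5, the interval above the bass becomes a sixth.
Suspension figures are named by those two intervals: 7–6.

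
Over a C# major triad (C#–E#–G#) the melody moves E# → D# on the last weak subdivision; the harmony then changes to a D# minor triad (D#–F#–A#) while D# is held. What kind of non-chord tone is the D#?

The harmony at that moment is C# major triad (C#, E#, G#); D# is not a chord tone.
It is approached by step down from E# and then sustained as the same pitch into the next harmony.
Arriving early and becoming a chord tone when the harmony changes — an anticipation.

D# is an anticipation.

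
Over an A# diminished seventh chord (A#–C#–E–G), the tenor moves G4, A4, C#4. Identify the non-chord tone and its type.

A4 is an escape tone.

The harmony at that moment is A# diminished seventh chord (A#, C#, E, G); A4 is not a chord tone.
It is approached by step up from G4 and left by leap down to C#4.
Step in, leap out — an escape tone.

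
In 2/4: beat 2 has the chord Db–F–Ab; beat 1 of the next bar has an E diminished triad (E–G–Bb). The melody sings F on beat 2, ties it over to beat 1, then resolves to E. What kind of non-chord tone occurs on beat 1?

Suspension.

The harmony at that moment is E diminished triad (E, G, Bb); F is not a chord tone.
It is held over (the same pitch as the preceding F) and left by step down to E.
Held over from the previous chord and resolving down by step — a suspension.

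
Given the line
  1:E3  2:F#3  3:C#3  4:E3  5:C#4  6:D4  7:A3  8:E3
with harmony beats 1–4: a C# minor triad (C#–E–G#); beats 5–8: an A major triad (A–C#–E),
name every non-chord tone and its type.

F#3 (beat 2) — escape tone; D4 (beat 6) — escape tone.

The harmony at that moment is C# minor triad (C#, E, G#); F#3 is not a chord tone.
It is approached by step up from E3 and left by leap down to C#3.
Step in, leap out — an escape tone.
The harmony at that moment is A major triad (A, C#, E); D4 is not a chord tone.
It is approached by step up from C#4 and left by leap down to A3.
Step in, leap out — an escape tone.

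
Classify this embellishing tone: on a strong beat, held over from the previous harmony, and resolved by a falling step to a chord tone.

Approach: by preparation — the pitch is first a chord tone, then held (tied or repeated) while the harmony changes under it. Departure: down by step. Metric position: strong.
A prepared dissonance that resolves downward by step — a suspension. (The same figure resolving upward would be a retardation.)

Suspension.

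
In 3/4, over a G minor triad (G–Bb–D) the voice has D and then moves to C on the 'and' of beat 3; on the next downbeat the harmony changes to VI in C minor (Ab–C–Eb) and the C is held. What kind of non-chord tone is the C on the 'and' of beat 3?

The harmony at that moment is G minor triad (G, Bb, D); C is not a chord tone.
It is approached by step down from D and then sustained as the same pitch into the next harmony.
Arriving early and becoming a chord tone when the harmony changes — an anticipation.

Anticipation.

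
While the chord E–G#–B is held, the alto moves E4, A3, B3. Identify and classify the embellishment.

The harmony at that moment is E major triad (E, G#, B); A3 is not a chord tone.
It is approached by leap down from E4 and left by step up to B3.
Leap in, step out — an appoggiatura.

A3 is an appoggiatura.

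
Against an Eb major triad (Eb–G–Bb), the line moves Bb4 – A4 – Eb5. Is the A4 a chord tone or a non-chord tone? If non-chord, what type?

Non-chord tone — an escape tone.

The harmony at that moment is Eb major triad (Eb, G, Bb); A4 is not a chord tone.
It is approached by step down from Bb4 and left by leap up to Eb5.
Step in, leap out — an escape tone.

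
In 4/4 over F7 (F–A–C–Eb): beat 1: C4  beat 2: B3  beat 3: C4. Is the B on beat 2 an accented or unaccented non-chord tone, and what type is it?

The harmony at that moment is F dominant seventh chord (F, A, C, Eb); B3 is not a chord tone.
It is approached by step down from C4 and left by step up to C4.
Step away and step back to the same note — a neighbor tone (lower neighbor).
It falls on a weak beat, so it is unaccented.

Unaccented neighbor tone.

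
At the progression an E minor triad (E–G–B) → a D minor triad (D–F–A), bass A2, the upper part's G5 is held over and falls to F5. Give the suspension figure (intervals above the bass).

At the second chord the bass is A2. The suspended G5 lies a seventh above the bass; after resolving down by step to F5, the interval above the bass becomes a sixth.
Suspension figures are named by those two intervals: 7–6.

7–6 suspension.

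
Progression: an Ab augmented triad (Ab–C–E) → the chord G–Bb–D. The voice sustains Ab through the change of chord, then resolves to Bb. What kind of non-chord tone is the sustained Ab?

The harmony at that moment is G minor triad (G, Bb, D); Ab is not a chord tone.
It is held over (the same pitch as the preceding Ab) and left by step up to Bb.
Held over from the previous chord and resolving up by step — a retardation.

Ab is a retardation.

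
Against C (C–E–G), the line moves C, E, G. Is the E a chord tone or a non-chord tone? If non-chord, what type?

C major triad contains C, E, G; E is the third, so it is a chord tone.

Chord tone (the third of C major triad).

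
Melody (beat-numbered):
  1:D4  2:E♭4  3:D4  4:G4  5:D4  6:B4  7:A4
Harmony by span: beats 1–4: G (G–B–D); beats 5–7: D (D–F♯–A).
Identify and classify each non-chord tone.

The harmony at that moment is G major triad (G, B, D); E♭4 is not a chord tone.
It is approached by step up from D4 and left by step down to D4.
Step away and step back to the same note — a neighbor tone (upper neighbor).
The harmony at that moment is D major triad (D, F♯, A); B4 is not a chord tone.
It is approached by leap up from D4 and left by step down to A4.
Leap in, step out — an appoggiatura.

E♭4 (beat 2) — neighbor tone; B4 (beat 6) — appoggiatura.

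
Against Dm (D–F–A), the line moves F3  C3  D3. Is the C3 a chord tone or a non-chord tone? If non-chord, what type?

Non-chord tone — an appoggiatura.

The harmony at that moment is D minor triad (D, F, A); C3 is not a chord tone.
It is approached by leap down from F3 and left by step up to D3.
Leap in, step out — an appoggiatura.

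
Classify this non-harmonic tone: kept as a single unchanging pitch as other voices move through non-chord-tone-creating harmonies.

Pedal tone.

Approach: none. Departure: none — a single pitch is sustained while the chords change around it, passing through harmonies that do not contain it.
No melodic motion at all; the dissonance is created entirely by the moving harmonies against the stationary note — a pedal tone (pedal point).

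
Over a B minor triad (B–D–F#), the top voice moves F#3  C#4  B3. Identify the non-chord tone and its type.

C#4 is an appoggiatura.

The harmony at that moment is B minor triad (B, D, F#); C#4 is not a chord tone.
It is approached by leap up from F#3 and left by step down to B3.
Leap in, step out — an appoggiatura.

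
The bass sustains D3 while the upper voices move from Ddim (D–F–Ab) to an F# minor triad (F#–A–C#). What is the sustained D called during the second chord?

Pedal tone (pedal point).

The harmony at that moment is F# minor triad (F#, A, C#); D3 is not a chord tone.
It is held over (the same pitch as the preceding D3) and then sustained as the same pitch into the next harmony.
Sustained through a change of harmony — a pedal tone.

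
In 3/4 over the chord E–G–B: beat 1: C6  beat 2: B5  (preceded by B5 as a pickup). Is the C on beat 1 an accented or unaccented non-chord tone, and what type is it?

The harmony at that moment is E minor triad (E, G, B); C6 is not a chord tone.
It is approached by step up from B5 and left by step down to B5.
Step away and step back to the same note — a neighbor tone (upper neighbor).
It falls on the downbeat, so it is accented.

Accented neighbor tone.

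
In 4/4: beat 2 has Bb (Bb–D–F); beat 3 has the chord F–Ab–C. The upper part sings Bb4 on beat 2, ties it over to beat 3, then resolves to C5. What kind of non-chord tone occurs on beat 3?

Retardation.

The harmony at that moment is F minor triad (F, Ab, C); Bb4 is not a chord tone.
It is held over (the same pitch as the preceding Bb4) and left by step up to C5.
Held over from the previous chord and resolving up by step — a retardation.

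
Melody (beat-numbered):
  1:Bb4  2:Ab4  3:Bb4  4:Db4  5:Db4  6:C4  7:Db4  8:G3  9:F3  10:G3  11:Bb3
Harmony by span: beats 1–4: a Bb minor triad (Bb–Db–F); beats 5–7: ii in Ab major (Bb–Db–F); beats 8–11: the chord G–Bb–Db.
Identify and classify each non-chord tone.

The harmony at that moment is Bb minor triad (Bb, Db, F); Ab4 is not a chord tone.
It is approached by step down from Bb4 and left by step up to Bb4.
Step away and step back to the same note — a neighbor tone (lower neighbor).
The harmony at that moment is Bb minor triad (Bb, Db, F); C4 is not a chord tone.
It is approached by step down from Db4 and left by step up to Db4.
Step away and step back to the same note — a neighbor tone (lower neighbor).
The harmony at that moment is G diminished triad (G, Bb, Db); F3 is not a chord tone.
It is approached by step down from G3 and left by step up to G3.
Step away and step back to the same note — a neighbor tone (lower neighbor).

Ab4 (beat 2) — neighbor tone; C4 (beat 6) — neighbor tone; F3 (beat 9) — neighbor tone.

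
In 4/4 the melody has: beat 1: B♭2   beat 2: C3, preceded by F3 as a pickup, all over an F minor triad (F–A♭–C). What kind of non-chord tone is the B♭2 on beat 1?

Appoggiatura.

The harmony at that moment is F minor triad (F, A♭, C); B♭2 is not a chord tone.
It is approached by leap down from F3 and left by step up to C3.
Leap in, step out, metrically accented — an appoggiatura.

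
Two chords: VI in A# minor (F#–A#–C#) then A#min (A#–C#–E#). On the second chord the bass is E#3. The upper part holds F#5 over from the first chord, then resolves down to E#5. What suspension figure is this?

9–8 suspension.

At the second chord the bass is E#3. The suspended F#5 lies a ninth above the bass; after resolving down by step to E#5, the interval above the bass becomes an octave.
Suspension figures are named by those two intervals: 9–8.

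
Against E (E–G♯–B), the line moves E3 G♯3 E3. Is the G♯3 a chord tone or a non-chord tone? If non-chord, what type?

E major triad contains E, G♯, B; G♯ is the third, so it is a chord tone.

Chord tone (the third of E major triad).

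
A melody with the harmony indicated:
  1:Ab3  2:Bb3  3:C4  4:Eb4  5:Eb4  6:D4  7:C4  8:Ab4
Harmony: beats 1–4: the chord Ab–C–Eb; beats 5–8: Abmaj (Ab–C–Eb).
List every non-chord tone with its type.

The harmony at that moment is Ab major triad (Ab, C, Eb); Bb3 is not a chord tone.
It is approached by step up from Ab3 and left by step up to C4.
Step in, step out in the same direction — a passing tone.
The harmony at that moment is Ab major triad (Ab, C, Eb); D4 is not a chord tone.
It is approached by step down from Eb4 and left by step down to C4.
Step in, step out in the same direction — a passing tone.

Bb3 (beat 2) — passing tone; D4 (beat 6) — passing tone.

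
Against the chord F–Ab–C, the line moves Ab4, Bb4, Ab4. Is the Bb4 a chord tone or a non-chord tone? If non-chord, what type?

The harmony at that moment is F minor triad (F, Ab, C); Bb4 is not a chord tone.
It is approached by step up from Ab4 and left by step down to Ab4.
Step away and step back to the same note — a neighbor tone (upper neighbor).

Non-chord tone — a neighbor tone.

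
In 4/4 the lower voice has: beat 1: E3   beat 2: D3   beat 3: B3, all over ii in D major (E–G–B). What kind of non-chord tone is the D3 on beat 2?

Escape tone.

The harmony at that moment is E minor triad (E, G, B); D3 is not a chord tone.
It is approached by step down from E3 and left by leap up to B3.
Step in, leap out, on a weak beat — an escape tone.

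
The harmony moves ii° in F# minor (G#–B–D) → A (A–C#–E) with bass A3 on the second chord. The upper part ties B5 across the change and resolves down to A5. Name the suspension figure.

At the second chord the bass is A3. The suspended B5 lies a ninth above the bass; after resolving down by step to A5, the interval above the bass becomes an octave.
Suspension figures are named by those two intervals: 9–8.

9–8 suspension.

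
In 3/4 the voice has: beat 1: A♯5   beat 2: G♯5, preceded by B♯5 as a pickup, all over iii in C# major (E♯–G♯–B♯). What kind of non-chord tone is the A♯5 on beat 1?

Passing tone.

The harmony at that moment is E♯ minor triad (E♯, G♯, B♯); A♯5 is not a chord tone.
It is approached by step down from B♯5 and left by step down to G♯5.
Step in, step out in the same direction — a passing tone.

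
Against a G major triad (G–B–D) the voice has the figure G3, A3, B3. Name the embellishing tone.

A3 is a passing tone.

The harmony at that moment is G major triad (G, B, D); A3 is not a chord tone.
It is approached by step up from G3 and left by step up to B3.
Step in, step out in the same direction — a passing tone.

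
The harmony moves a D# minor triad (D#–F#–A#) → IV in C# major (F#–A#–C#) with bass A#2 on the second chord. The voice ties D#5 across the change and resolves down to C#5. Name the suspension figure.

4–3 suspension.

At the second chord the bass is A#2. The suspended D#5 lies a fourth above the bass; after resolving down by step to C#5, the interval above the bass becomes a third.
Suspension figures are named by those two intervals: 4–3.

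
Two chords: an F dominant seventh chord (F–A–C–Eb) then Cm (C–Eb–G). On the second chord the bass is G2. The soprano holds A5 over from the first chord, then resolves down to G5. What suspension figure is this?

At the second chord the bass is G2. The suspended A5 lies a ninth above the bass; after resolving down by step to G5, the interval above the bass becomes an octave.
Suspension figures are named by those two intervals: 9–8.

9–8 suspension.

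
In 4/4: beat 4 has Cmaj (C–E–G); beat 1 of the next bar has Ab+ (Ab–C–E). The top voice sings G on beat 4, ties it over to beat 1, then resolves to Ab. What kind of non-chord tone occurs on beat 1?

The harmony at that moment is Ab augmented triad (Ab, C, E); G is not a chord tone.
It is held over (the same pitch as the preceding G) and left by step up to Ab.
Held over from the previous chord and resolving up by step — a retardation.

Retardation.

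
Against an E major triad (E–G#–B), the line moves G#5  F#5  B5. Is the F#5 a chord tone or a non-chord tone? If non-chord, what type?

Non-chord tone — an escape tone.

The harmony at that moment is E major triad (E, G#, B); F#5 is not a chord tone.
It is approached by step down from G#5 and left by leap up to B5.
Step in, leap out — an escape tone.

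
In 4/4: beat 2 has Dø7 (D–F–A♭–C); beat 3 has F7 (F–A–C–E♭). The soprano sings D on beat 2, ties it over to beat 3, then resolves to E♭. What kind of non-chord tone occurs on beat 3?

Retardation.

The harmony at that moment is F dominant seventh chord (F, A, C, E♭); D is not a chord tone.
It is held over (the same pitch as the preceding D) and left by step up to E♭.
Held over from the previous chord and resolving up by step — a retardation.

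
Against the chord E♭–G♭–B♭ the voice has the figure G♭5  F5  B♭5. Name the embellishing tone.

F5 is an escape tone.

The harmony at that moment is E♭ minor triad (E♭, G♭, B♭); F5 is not a chord tone.
It is approached by step down from G♭5 and left by leap up to B♭5.
Step in, leap out — an escape tone.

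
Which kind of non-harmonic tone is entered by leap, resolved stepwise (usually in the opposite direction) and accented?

Approach: by leap. Departure: by step. Metric position: strong.
Leap in, step out, in a metrically strong position — an appoggiatura. (It is the mirror image of the escape tone, which steps in and leaps out from a weak position.)

Appoggiatura.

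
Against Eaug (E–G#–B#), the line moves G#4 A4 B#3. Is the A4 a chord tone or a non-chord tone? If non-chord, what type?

The harmony at that moment is E augmented triad (E, G#, B#); A4 is not a chord tone.
It is approached by step up from G#4 and left by leap down to B#3.
Step in, leap out — an escape tone.

Non-chord tone — an escape tone.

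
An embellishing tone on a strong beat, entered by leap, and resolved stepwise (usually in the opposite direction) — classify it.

Appoggiatura.

Approach: by leap. Departure: by step. Metric position: strong.
Leap in, step out, in a metrically strong position — an appoggiatura. (It is the mirror image of the escape tone, which steps in and leaps out from a weak position.)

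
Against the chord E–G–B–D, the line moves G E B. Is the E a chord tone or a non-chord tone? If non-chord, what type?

E minor seventh chord contains E, G, B, D; E is the root, so it is a chord tone.

Chord tone (the root of E minor seventh chord).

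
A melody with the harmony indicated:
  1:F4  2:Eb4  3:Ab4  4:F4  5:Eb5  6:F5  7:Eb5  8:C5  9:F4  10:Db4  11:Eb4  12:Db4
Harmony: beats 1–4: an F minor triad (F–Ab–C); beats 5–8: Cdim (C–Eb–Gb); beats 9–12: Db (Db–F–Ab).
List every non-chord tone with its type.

The harmony at that moment is F minor triad (F, Ab, C); Eb4 is not a chord tone.
It is approached by step down from F4 and left by leap up to Ab4.
Step in, leap out — an escape tone.
The harmony at that moment is C diminished triad (C, Eb, Gb); F5 is not a chord tone.
It is approached by step up from Eb5 and left by step down to Eb5.
Step away and step back to the same note — a neighbor tone (upper neighbor).
The harmony at that moment is Db major triad (Db, F, Ab); Eb4 is not a chord tone.
It is approached by step up from Db4 and left by step down to Db4.
Step away and step back to the same note — a neighbor tone (upper neighbor).

Eb4 (beat 2) — escape tone; F5 (beat 6) — neighbor tone; Eb4 (beat 11) — neighbor tone.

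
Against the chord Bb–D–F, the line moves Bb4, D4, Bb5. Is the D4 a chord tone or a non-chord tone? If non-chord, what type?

Bb major triad contains Bb, D, F; D is the third, so it is a chord tone.

Chord tone (the third of Bb major triad).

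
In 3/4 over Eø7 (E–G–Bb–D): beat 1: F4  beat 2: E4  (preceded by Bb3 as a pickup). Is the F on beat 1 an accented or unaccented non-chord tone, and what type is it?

The harmony at that moment is E half-diminished seventh chord (E, G, Bb, D); F4 is not a chord tone.
It is approached by leap up from Bb3 and left by step down to E4.
Leap in, step out — an appoggiatura.
It falls on the downbeat, so it is accented.

Accented appoggiatura.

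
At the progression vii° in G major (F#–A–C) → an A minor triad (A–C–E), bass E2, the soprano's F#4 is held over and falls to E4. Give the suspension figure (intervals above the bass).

9–8 suspension.

At the second chord the bass is E2. The suspended F#4 lies a ninth above the bass; after resolving down by step to E4, the interval above the bass becomes an octave.
Suspension figures are named by those two intervals: 9–8.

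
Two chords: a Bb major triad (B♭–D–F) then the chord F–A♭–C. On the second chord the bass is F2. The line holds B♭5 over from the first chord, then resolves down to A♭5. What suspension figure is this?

At the second chord the bass is F2. The suspended B♭5 lies a fourth above the bass; after resolving down by step to A♭5, the interval above the bass becomes a third.
Suspension figures are named by those two intervals: 4–3.

4–3 suspension.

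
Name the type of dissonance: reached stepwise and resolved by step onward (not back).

Approach: by step. Departure: by step, continuing in the same direction.
Stepwise on both sides with no change of direction means the note fills in the space between two different chord tones — a passing tone. (Had it turned back to its starting note it would be a neighbor tone instead.)

Passing tone.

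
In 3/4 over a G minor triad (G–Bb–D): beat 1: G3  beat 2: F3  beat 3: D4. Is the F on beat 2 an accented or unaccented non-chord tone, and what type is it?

The harmony at that moment is G minor triad (G, Bb, D); F3 is not a chord tone.
It is approached by step down from G3 and left by leap up to D4.
Step in, leap out — an escape tone.
It falls on a weak beat, so it is unaccented.

Unaccented escape tone.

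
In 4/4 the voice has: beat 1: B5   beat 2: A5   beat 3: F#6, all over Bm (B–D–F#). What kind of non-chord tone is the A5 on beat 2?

The harmony at that moment is B minor triad (B, D, F#); A5 is not a chord tone.
It is approached by step down from B5 and left by leap up to F#6.
Step in, leap out, on a weak beat — an escape tone.

Escape tone.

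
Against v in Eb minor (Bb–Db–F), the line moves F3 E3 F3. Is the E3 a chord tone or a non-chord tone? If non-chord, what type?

The harmony at that moment is Bb minor triad (Bb, Db, F); E3 is not a chord tone.
It is approached by step down from F3 and left by step up to F3.
Step away and step back to the same note — a neighbor tone (lower neighbor).

Non-chord tone — a neighbor tone.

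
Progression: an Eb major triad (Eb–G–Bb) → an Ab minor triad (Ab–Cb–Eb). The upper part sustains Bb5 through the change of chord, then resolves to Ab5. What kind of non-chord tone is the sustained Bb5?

Bb5 is a suspension.

The harmony at that moment is Ab minor triad (Ab, Cb, Eb); Bb5 is not a chord tone.
It is held over (the same pitch as the preceding Bb5) and left by step down to Ab5.
Held over from the previous chord and resolving down by step — a suspension.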